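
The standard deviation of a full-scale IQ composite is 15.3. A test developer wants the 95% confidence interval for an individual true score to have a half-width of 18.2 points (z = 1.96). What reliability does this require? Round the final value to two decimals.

Required SEM = 18.2 / 1.96 ≈ 9.28571
r = 1 − (SEM / SD)² = 1 − (9.28571 / 15.3)² ≈ 1 − 0.36834 ≈ 0.63166

0.63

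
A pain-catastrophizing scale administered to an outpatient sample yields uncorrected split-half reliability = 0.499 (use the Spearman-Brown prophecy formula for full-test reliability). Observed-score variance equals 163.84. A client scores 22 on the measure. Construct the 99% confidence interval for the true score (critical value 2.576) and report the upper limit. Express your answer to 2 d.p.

SD = √163.84 = 12.800
r_full = 2·0.499 / (1 + 0.499) ≃ 0.666
SEM = 12.800 · √(1 − 0.666) = 12.800 · √0.334 ≃ 12.800 · 0.578 ≃ 7.400
Half-width = 2.576·7.400 ≃ 19.062
Upper bound: 22 + 19.062 = 41.062

41.06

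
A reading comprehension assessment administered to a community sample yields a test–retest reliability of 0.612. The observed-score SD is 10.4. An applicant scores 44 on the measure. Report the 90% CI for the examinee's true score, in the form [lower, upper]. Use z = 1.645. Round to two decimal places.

The standard error of measurement is 10.4000·√(1 − 0.6120) ≈ 10.4000·0.6229 ≈ 6.4781.
Margin = 1.645 · 6.4781 ≈ 10.6565
90% CI: 44 ± 10.6565 = [33.3435, 54.6565]

[33.34, 54.66]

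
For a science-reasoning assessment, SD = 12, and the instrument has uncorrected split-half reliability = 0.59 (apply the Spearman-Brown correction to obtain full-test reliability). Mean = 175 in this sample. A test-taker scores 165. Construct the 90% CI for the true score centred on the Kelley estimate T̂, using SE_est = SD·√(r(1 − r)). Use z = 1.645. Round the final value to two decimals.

[158.94, 176.21]

Full-length reliability (Spearman-Brown) = 2(0.59)/(1+0.59) ≈ 0.74214
T̂ = r·X + (1 − r)·M = 0.74214·165 + 0.25786·175 ≈ 122.45283 + 45.12579 ≈ 167.57862
SE_est = SD · √(r(1 − r)) = 12.00000 · √0.19137 ≈ 12.00000 · 0.43746 ≈ 5.24949
90% CI: 167.57862 ± 8.63541 ≈ (158.94321, 176.21403)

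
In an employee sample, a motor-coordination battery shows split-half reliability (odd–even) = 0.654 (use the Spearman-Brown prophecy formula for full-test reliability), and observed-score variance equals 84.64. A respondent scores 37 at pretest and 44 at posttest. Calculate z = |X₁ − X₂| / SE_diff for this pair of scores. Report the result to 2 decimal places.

1.18

SD = √84.64 = 9.200
Full-length reliability (Spearman-Brown) = 2(0.654)/(1+0.654) ≈ 0.791
The standard error of measurement is 9.200·√(1 − 0.791) ≈ 9.200·0.457 ≈ 4.208.
Standard error of the difference = 4.208·√2 ≈ 5.951
z = 7 / 5.951 ≈ 1.176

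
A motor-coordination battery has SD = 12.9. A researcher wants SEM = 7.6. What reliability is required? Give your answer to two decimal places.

r = 1 − (SEM / SD)² = 1 − (7.6000 / 12.9)² ≃ 1 − 0.3471 ≃ 0.6529

0.65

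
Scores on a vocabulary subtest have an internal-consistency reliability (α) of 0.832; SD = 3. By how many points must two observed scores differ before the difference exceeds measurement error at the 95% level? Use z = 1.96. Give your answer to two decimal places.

SEM = 3.00000·√(1 − 0.83200) ≈ 1.22963
SE_diff = SEM · √2 ≈ 1.22963 · 1.41421 ≈ 1.73897
Smallest detectable difference = 1.96·1.73897 ≈ 3.40837

3.41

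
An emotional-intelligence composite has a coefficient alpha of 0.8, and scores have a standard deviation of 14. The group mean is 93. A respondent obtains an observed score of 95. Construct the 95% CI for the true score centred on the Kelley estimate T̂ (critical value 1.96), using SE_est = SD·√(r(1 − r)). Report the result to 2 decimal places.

T̂ = r·X + (1 − r)·M = 0.8000*95 + 0.2000*93 = 76.0000 + 18.6000 ≈ 94.6000
SE_est = SD * √(r(1 − r)) = 14.0000 * √0.1600 ≈ 14.0000 * 0.4000 ≈ 5.6000
95% CI: 94.6000 ± 10.9760 ≈ (83.6240, 105.5760)

[83.62, 105.58]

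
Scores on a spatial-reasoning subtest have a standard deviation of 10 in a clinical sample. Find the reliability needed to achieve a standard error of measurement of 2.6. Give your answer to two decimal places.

0.93

Required reliability = 1 − (SEM/SD)² = 1 − 0.06760 ≈ 0.93240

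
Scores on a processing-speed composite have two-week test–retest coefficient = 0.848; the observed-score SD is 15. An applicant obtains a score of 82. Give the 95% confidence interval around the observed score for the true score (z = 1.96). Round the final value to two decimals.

The standard error of measurement is 15.0000·√(1 − 0.8480) ≈ 15.0000·0.3899 ≈ 5.8481.
1.96 · SEM ≈ 11.4622
95% CI: 82 ± 11.4622 = [70.5378, 93.4622]

[70.54, 93.46]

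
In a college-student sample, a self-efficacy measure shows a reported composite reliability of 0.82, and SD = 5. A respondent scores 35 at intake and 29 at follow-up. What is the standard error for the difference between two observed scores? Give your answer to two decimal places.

SEM = 5.0000 * √(1 − 0.8200) = 5.0000 * √0.1800 ≈ 5.0000 * 0.4243 ≈ 2.1213
Standard error of the difference = 2.1213·√2 ≈ 3.0000

3.00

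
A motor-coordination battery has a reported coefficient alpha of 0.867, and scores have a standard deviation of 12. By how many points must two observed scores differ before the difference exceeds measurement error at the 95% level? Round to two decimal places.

12.13

SEM = 12.00000 · √(1 − 0.86700) = 12.00000 · √0.13300 ≈ 12.00000 · 0.36469 ≈ 4.37630
Standard error of the difference = 4.37630·√2 ≈ 6.18902
Smallest detectable difference = 1.96·6.18902 ≈ 12.13048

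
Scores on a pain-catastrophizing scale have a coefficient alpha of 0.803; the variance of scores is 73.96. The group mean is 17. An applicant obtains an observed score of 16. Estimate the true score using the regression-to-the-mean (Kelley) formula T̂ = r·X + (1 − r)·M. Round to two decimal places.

Estimated true score = 0.8030*16 + (1 − 0.8030)*17 ≈ 16.1970

16.20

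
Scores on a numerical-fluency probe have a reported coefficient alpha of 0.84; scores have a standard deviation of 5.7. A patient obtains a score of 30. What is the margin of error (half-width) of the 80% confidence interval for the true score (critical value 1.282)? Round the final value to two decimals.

2.92

SEM = 5.7000 · √(1 − 0.8400) = 5.7000 · √0.1600 ≈ 5.7000 · 0.4000 ≈ 2.2800
1.282 · SEM ≈ 2.9230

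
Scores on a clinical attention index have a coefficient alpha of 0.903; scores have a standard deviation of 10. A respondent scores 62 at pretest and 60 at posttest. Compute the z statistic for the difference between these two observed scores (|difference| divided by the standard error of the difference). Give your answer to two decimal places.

0.45

SEM = 10.0000 · √(1 − 0.9030) = 10.0000 · √0.0970 ≈ 10.0000 · 0.3114 ≈ 3.1145
SE_diff = √2 · SEM ≈ 4.4045
z = 2 / 4.4045 ≈ 0.4541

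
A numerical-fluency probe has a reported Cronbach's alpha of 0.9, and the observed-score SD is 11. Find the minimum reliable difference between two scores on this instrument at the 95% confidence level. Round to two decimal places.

9.64

SEM = 11.000×√(1 − 0.900) ≈ 3.479
Standard error of the difference = 3.479·√2 ≈ 4.919
Smallest detectable difference = 1.96×4.919 ≈ 9.642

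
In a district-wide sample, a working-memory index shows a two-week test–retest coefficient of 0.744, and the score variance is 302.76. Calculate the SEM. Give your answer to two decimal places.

8.80

SD = √302.76 = 17.40000
The standard error of measurement is 17.40000×√(1 − 0.74400) ≃ 17.40000×0.50596 ≃ 8.80378.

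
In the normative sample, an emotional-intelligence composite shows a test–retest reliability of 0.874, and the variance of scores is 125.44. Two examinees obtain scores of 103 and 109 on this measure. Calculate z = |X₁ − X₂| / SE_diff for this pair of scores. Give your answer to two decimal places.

1.07

σ = 125.44^(1/2) = 11.200
The standard error of measurement is 11.200×√(1 − 0.874) ≃ 11.200×0.355 ≃ 3.976.
SE_diff = SEM × √2 ≃ 3.976 × 1.414 ≃ 5.622
z = 6 / 5.622 ≃ 1.067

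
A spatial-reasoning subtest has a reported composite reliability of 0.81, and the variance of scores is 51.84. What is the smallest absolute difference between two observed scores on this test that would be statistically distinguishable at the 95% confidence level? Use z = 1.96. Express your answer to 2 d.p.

8.70

SD = √51.84 = 7.20000
SEM = 7.20000 · √(1 − 0.81000) = 7.20000 · √0.19000 ≈ 7.20000 · 0.43589 ≈ 3.13841
SE_diff = SEM · √2 ≈ 3.13841 · 1.41421 ≈ 4.43838
Minimum reliable difference = 1.96 · SE_diff ≈ 1.96 · 4.43838 ≈ 8.69922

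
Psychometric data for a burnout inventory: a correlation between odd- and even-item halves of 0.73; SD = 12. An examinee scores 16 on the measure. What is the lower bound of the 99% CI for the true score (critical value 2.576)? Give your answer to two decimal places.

3.79

r_full = 2·0.73 / (1 + 0.73) ≈ 0.844
SEM = 12.000 × √(1 − 0.844) = 12.000 × √0.156 ≈ 12.000 × 0.395 ≈ 4.741
2.576 × SEM ≈ 12.212
Lower bound: 16 − 12.212 = 3.788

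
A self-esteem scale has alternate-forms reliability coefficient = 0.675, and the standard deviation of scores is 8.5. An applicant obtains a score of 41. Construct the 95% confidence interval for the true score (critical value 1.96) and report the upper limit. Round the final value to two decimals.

50.50

SEM = 8.50000 × √(1 − 0.67500) = 8.50000 × √0.32500 ≈ 8.50000 × 0.57009 ≈ 4.84575
Half-width = 1.96×4.84575 ≈ 9.49766
Upper bound: 41 + 9.49766 = 50.49766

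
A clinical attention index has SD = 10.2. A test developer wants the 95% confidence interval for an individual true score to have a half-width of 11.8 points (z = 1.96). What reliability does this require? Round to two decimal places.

Required SEM = 11.8 / 1.96 ≈ 6.0204
Required reliability = 1 − (SEM/SD)² = 1 − 0.3484 ≈ 0.6516

0.65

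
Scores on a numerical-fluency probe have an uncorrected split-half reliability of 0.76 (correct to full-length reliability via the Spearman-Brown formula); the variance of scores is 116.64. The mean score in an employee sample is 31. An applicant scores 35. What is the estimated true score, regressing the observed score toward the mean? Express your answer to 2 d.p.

34.45

Spearman-Brown: r = 2(0.76) / (1 + 0.76) = 1.5200 / 1.7600 ≃ 0.8636
Estimated true score = 0.8636·35 + (1 − 0.8636)·31 ≃ 34.4545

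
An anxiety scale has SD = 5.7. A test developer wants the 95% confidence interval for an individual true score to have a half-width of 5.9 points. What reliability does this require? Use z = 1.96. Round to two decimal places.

Required SEM = 5.9 / 1.96 ≈ 3.0102
Required reliability = 1 − (SEM/SD)² = 1 − 0.2789 ≈ 0.7211

0.72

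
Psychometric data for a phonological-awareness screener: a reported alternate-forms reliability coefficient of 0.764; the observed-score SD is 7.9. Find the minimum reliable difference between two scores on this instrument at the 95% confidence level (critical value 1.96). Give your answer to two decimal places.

10.64

SEM = 7.900×√(1 − 0.764) ≃ 3.838
SE_diff = SEM × √2 ≃ 3.838 × 1.414 ≃ 5.427
Minimum reliable difference = 1.96 × SE_diff ≃ 1.96 × 5.427 ≃ 10.638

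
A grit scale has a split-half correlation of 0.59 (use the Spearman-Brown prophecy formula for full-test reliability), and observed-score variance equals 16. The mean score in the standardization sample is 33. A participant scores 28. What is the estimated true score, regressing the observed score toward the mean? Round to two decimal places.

Full-length reliability (Spearman-Brown) = 2(0.59)/(1+0.59) ≈ 0.74214
T̂ = 0.74214(28) + 0.25786(33) ≈ 29.28931

29.29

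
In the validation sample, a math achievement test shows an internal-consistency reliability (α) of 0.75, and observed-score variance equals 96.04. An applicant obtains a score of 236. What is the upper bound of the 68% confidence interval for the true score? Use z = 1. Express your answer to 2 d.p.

240.90

σ = 96.04^(1/2) = 9.800
SEM = 9.800×√(1 − 0.750) ≈ 4.900
1 × SEM ≈ 4.900
Upper limit = 236 + 4.900 ≈ 240.900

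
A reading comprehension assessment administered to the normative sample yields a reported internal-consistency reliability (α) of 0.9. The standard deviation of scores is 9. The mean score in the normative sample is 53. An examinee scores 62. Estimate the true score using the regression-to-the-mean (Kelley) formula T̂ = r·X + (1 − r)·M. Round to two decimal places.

61.10

T̂ = 0.9000(62) + 0.1000(53) ≈ 61.1000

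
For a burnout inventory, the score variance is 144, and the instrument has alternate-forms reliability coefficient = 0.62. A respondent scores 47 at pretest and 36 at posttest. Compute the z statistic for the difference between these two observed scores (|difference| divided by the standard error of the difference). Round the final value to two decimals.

1.05

SD = √144 ≈ 12.00000
SEM = 12.00000 · √(1 − 0.62000) = 12.00000 · √0.38000 ≈ 12.00000 · 0.61644 ≈ 7.39730
SE_diff = √2 · SEM ≈ 10.46136
z = |47 − 36| / 10.46136 = 11 / 10.46136 ≈ 1.05149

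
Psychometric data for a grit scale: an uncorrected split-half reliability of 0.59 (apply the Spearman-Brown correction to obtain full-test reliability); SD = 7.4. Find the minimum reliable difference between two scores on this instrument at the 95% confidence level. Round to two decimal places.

10.42

Spearman-Brown: r = 2(0.59) / (1 + 0.59) = 1.1800 / 1.5900 ≃ 0.7421
SEM = 7.4000 * √(1 − 0.7421) = 7.4000 * √0.2579 ≃ 7.4000 * 0.5078 ≃ 3.7577
SE_diff = SEM * √2 ≃ 3.7577 * 1.4142 ≃ 5.3142
Smallest detectable difference = 1.96*5.3142 ≃ 10.4159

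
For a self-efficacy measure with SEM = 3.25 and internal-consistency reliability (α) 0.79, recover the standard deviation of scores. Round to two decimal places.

7.09

σ = SEM·(1 − r)^(−1/2) ≈ 3.25·2.1822 ≈ 7.0921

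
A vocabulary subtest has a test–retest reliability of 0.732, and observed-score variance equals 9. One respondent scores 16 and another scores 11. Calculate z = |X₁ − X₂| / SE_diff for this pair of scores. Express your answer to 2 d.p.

2.28

SD = √9 ≈ 3.0000
SEM = 3.0000 · √(1 − 0.7320) = 3.0000 · √0.2680 ≈ 3.0000 · 0.5177 ≈ 1.5531
SE_diff = SEM · √2 ≈ 1.5531 · 1.4142 ≈ 2.1964
z = |16 − 11| / 2.1964 = 5 / 2.1964 ≈ 2.2765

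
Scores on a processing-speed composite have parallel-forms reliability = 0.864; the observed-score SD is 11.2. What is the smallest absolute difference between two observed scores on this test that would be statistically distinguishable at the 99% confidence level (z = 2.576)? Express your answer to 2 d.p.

15.05

SEM = 11.200 * √(1 − 0.864) = 11.200 * √0.136 ≈ 11.200 * 0.369 ≈ 4.130
SE_diff = SEM * √2 ≈ 4.130 * 1.414 ≈ 5.841
Smallest detectable difference = 2.576*5.841 ≈ 15.047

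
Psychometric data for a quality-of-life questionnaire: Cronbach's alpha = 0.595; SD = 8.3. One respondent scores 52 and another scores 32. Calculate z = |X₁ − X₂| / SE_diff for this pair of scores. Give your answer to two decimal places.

2.68

SEM = 8.300·√(1 − 0.595) ≃ 5.282
SE_diff = √2 · SEM ≃ 7.470
z = |52 − 32| / 7.470 = 20 / 7.470 ≃ 2.677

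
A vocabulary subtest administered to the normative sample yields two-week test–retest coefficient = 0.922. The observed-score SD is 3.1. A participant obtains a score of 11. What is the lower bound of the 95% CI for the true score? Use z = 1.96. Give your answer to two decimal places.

9.30

SEM = 3.100*√(1 − 0.922) ≈ 0.866
Margin = 1.96 * 0.866 ≈ 1.697
Lower bound: 11 − 1.697 = 9.303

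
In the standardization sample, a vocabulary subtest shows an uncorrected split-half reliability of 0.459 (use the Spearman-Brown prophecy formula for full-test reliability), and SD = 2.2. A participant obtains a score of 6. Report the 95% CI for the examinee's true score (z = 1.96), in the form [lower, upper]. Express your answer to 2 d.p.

Spearman-Brown: r = 2(0.459) / (1 + 0.459) = 0.918 / 1.459 ≈ 0.629
SEM = 2.200·√(1 − 0.629) ≈ 1.340
Half-width = 1.96·1.340 ≈ 2.626
Interval: (3.374, 8.626)

[3.37, 8.63]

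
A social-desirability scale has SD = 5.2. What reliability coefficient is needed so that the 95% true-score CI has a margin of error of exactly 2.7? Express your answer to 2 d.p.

0.93

SEM needed = half-width / z = 2.7/1.96 ≈ 1.3776
Required reliability = 1 − (SEM/SD)² = 1 − 0.0702 ≈ 0.9298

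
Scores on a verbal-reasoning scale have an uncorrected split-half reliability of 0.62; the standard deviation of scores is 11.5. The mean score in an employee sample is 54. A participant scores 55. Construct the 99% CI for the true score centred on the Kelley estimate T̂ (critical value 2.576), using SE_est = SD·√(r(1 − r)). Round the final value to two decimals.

Spearman-Brown: r = 2(0.62) / (1 + 0.62) = 1.24000 / 1.62000 ≈ 0.76543
T̂ = r·X + (1 − r)·M = 0.76543*55 + 0.23457*54 ≈ 42.09877 + 12.66667 ≈ 54.76543
SE_est = 11.50000·√[r(1 − r)] ≈ 4.87288
99% CI: 54.76543 ± 12.55253 ≈ (42.21290, 67.31796)

[42.21, 67.32]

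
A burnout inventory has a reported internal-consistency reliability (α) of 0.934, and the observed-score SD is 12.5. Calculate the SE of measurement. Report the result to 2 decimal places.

SEM = 12.500 × √(1 − 0.934) = 12.500 × √0.066 ≈ 12.500 × 0.257 ≈ 3.211

3.21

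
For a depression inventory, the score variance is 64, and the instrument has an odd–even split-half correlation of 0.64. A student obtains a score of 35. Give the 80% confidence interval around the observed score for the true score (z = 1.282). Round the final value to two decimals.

SD = √64 = 8.00000
Full-length reliability (Spearman-Brown) = 2(0.64)/(1+0.64) ≈ 0.78049
SEM = 8.00000 × √(1 − 0.78049) = 8.00000 × √0.21951 ≈ 8.00000 × 0.46852 ≈ 3.74817
1.282 × SEM ≈ 4.80515
Interval: (30.19485, 39.80515)

[30.19, 39.81]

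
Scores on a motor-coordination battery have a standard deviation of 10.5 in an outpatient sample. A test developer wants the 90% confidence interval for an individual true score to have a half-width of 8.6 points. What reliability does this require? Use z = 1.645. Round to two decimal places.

Required SEM = 8.6 / 1.645 ≈ 5.2280
r = 1 − (SEM / SD)² = 1 − (5.2280 / 10.5)² ≈ 1 − 0.2479 ≈ 0.7521

0.75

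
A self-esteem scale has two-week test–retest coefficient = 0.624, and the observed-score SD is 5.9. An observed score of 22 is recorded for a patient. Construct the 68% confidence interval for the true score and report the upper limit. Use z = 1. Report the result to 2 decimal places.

SEM = 5.9000*√(1 − 0.6240) ≈ 3.6178
Margin = 1 * 3.6178 ≈ 3.6178
Upper bound: 22 + 3.6178 = 25.6178

25.62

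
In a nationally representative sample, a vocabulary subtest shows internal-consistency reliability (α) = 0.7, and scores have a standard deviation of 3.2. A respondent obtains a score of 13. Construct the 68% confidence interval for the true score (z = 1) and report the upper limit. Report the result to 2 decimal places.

SEM = 3.2000·√(1 − 0.7000) ≈ 1.7527
Margin = 1 · 1.7527 ≈ 1.7527
Upper limit = 13 + 1.7527 ≈ 14.7527

14.75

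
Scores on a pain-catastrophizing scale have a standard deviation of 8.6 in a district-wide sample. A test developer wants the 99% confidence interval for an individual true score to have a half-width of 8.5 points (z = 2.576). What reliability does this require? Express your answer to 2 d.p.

0.85

Required SEM = 8.5 / 2.576 ≈ 3.2997
r = 1 − (3.2997/8.6)² ≈ 1 − 0.1472 ≈ 0.8528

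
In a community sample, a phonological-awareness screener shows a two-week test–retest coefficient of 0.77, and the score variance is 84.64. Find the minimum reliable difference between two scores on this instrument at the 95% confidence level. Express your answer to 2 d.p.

12.23

SD = √84.64 = 9.2000
SEM = 9.2000 × √(1 − 0.7700) = 9.2000 × √0.2300 ≈ 9.2000 × 0.4796 ≈ 4.4122
SE_diff = SEM × √2 ≈ 4.4122 × 1.4142 ≈ 6.2397
Minimum reliable difference = 1.96 × SE_diff ≈ 1.96 × 6.2397 ≈ 12.2299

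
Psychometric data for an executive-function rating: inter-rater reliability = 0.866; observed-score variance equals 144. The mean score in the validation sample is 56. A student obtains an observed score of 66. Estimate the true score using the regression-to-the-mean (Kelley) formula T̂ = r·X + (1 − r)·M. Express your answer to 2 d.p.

T̂ = 0.8660(66) + 0.1340(56) ≈ 64.6600

64.66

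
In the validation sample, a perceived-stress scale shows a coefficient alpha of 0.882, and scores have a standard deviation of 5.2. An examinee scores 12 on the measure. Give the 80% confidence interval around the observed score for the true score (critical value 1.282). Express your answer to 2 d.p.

SEM = 5.2000 * √(1 − 0.8820) = 5.2000 * √0.1180 ≈ 5.2000 * 0.3435 ≈ 1.7863
1.282 * SEM ≈ 2.2900
CI = 12 ± 2.2900 → [9.7100, 14.2900]

[9.71, 14.29]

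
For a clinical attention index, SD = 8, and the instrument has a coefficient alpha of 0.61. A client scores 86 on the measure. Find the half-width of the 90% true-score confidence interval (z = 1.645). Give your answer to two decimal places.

SEM = 8.000×√(1 − 0.610) ≈ 4.996
Margin = 1.645 × 4.996 ≈ 8.218

8.22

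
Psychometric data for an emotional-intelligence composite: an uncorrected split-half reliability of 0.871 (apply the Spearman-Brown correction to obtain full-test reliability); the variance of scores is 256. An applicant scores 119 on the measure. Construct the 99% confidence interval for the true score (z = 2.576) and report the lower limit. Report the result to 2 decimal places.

108.18

SD = √256 ≈ 16.000
Full-length reliability (Spearman-Brown) = 2(0.871)/(1+0.871) ≈ 0.931
The standard error of measurement is 16.000×√(1 − 0.931) ≈ 16.000×0.263 ≈ 4.201.
2.576 × SEM ≈ 10.822
Lower limit = 119 − 10.822 ≈ 108.178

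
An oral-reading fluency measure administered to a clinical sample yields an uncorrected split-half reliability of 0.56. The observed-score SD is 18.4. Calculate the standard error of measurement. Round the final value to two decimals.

Spearman-Brown: r = 2(0.56) / (1 + 0.56) = 1.120 / 1.560 ≈ 0.718
SEM = 18.400*√(1 − 0.718) ≈ 9.772

9.77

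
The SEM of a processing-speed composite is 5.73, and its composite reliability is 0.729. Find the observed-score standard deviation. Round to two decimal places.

11.01

SD = SEM / √(1 − r) = 5.73 / √0.2710 ≈ 5.73 / 0.5206 ≈ 11.0070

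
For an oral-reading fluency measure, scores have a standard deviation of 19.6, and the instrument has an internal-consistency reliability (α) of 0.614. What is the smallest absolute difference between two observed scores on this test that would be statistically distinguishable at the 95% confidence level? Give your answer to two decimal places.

SEM = 19.6000 * √(1 − 0.6140) = 19.6000 * √0.3860 ≈ 19.6000 * 0.6213 ≈ 12.1773
SE_diff = SEM * √2 ≈ 12.1773 * 1.4142 ≈ 17.2213
Smallest detectable difference = 1.96*17.2213 ≈ 33.7537

33.75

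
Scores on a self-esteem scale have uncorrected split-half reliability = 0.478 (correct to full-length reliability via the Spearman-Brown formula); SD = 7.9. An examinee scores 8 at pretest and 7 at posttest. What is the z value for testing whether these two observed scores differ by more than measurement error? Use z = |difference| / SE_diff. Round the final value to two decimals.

0.15

Spearman-Brown: r = 2(0.478) / (1 + 0.478) = 0.9560 / 1.4780 ≈ 0.6468
The standard error of measurement is 7.9000·√(1 − 0.6468) ≈ 7.9000·0.5943 ≈ 4.6949.
Standard error of the difference = 4.6949·√2 ≈ 6.6396
z = 1 / 6.6396 ≈ 0.1506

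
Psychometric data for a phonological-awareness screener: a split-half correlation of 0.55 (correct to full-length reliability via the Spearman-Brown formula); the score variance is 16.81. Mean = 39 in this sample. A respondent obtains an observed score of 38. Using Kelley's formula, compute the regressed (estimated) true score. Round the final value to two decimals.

Spearman-Brown: r = 2(0.55) / (1 + 0.55) = 1.10000 / 1.55000 ≈ 0.70968
T̂ = r·X + (1 − r)·M = 0.70968×38 + 0.29032×39 ≈ 26.96774 + 11.32258 ≈ 38.29032

38.29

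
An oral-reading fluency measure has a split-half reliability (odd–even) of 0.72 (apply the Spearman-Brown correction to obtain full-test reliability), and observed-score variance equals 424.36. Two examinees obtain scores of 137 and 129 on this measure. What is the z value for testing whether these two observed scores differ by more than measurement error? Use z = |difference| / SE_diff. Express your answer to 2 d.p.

0.68

SD = √424.36 = 20.600
Full-length reliability (Spearman-Brown) = 2(0.72)/(1+0.72) ≈ 0.837
SEM = 20.600 · √(1 − 0.837) = 20.600 · √0.163 ≈ 20.600 · 0.403 ≈ 8.312
SE_diff = √2 · SEM ≈ 11.754
z = |137 − 129| / 11.754 = 8 / 11.754 ≈ 0.681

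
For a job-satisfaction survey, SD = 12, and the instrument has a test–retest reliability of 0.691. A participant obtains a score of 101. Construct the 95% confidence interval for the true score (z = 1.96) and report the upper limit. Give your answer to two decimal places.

114.07

The standard error of measurement is 12.0000·√(1 − 0.6910) ≃ 12.0000·0.5559 ≃ 6.6705.
Half-width = 1.96·6.6705 ≃ 13.0742
Upper limit = 101 + 13.0742 ≃ 114.0742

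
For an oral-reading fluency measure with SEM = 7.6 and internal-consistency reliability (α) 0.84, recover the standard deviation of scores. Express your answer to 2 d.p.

SD = 7.6 / √(1 − 0.84) ≈ 19.000

19.00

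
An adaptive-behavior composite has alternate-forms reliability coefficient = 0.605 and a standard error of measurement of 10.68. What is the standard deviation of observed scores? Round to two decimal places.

16.99

SD = SEM / √(1 − r) = 10.68 / √0.395 ≈ 10.68 / 0.628 ≈ 16.993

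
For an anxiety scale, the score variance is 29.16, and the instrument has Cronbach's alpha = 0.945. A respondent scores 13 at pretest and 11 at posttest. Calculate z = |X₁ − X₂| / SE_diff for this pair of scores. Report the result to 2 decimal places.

1.12

σ = 29.16^(1/2) = 5.400
SEM = 5.400*√(1 − 0.945) ≈ 1.266
SE_diff = SEM * √2 ≈ 1.266 * 1.414 ≈ 1.791
z = |13 − 11| / 1.791 = 2 / 1.791 ≈ 1.117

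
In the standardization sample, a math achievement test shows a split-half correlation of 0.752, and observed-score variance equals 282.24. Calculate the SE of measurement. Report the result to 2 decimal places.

6.32

σ = 282.24^(1/2) = 16.8000
r_full = 2·0.752 / (1 + 0.752) ≈ 0.8584
SEM = 16.8000 × √(1 − 0.8584) = 16.8000 × √0.1416 ≈ 16.8000 × 0.3762 ≈ 6.3207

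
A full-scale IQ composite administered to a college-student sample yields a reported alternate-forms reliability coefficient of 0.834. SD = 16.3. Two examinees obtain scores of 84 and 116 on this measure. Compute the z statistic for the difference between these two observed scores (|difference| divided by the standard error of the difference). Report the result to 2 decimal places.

SEM = 16.30000 × √(1 − 0.83400) = 16.30000 × √0.16600 ≈ 16.30000 × 0.40743 ≈ 6.64112
SE_diff = √2 × SEM ≈ 9.39197
z = |84 − 116| / 9.39197 = 32 / 9.39197 ≈ 3.40717

3.41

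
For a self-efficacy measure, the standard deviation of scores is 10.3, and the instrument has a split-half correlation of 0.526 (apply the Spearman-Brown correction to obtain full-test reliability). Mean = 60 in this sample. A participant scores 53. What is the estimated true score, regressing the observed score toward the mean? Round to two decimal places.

r_full = 2·0.526 / (1 + 0.526) ≈ 0.6894
T̂ = r·X + (1 − r)·M = 0.6894×53 + 0.3106×60 ≈ 36.5374 + 18.6370 ≈ 55.1743

55.17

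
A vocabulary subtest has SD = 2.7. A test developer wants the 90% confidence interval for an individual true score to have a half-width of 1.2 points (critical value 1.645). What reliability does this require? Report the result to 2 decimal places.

Required SEM = 1.2 / 1.645 ≈ 0.729
Required reliability = 1 − (SEM/SD)² = 1 − 0.073 ≈ 0.927

0.93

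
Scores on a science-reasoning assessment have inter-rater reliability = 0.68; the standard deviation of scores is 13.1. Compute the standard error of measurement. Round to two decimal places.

7.41

SEM = 13.10000 · √(1 − 0.68000) = 13.10000 · √0.32000 ≃ 13.10000 · 0.56569 ≃ 7.41048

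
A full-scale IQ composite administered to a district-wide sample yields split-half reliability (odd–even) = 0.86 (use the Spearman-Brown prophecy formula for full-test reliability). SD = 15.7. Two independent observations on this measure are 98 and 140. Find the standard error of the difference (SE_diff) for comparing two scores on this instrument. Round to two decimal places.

Spearman-Brown: r = 2(0.86) / (1 + 0.86) = 1.7200 / 1.8600 ≃ 0.9247
SEM = 15.7000·√(1 − 0.9247) ≃ 4.3073
Standard error of the difference = 4.3073·√2 ≃ 6.0915

6.09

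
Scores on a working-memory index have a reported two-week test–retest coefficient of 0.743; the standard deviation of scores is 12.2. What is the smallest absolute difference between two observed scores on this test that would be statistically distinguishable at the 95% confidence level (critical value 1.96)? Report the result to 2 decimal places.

SEM = 12.200*√(1 − 0.743) ≈ 6.185
SE_diff = √2 * SEM ≈ 8.747
Smallest detectable difference = 1.96*8.747 ≈ 17.143

17.14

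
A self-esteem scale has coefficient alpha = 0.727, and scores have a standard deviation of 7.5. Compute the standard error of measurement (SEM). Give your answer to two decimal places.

3.92

SEM = 7.500 · √(1 − 0.727) = 7.500 · √0.273 ≃ 7.500 · 0.522 ≃ 3.919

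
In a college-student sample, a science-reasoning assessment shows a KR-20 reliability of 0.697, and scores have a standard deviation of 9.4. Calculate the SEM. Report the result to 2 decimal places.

5.17

The standard error of measurement is 9.40000*√(1 − 0.69700) ≈ 9.40000*0.55045 ≈ 5.17427.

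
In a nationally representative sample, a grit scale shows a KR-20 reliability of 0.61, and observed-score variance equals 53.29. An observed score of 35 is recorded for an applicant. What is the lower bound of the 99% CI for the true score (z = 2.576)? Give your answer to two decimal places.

23.26

σ = 53.29^(1/2) = 7.300
SEM = 7.300*√(1 − 0.610) ≈ 4.559
Half-width = 2.576*4.559 ≈ 11.744
Lower limit = 35 − 11.744 ≈ 23.256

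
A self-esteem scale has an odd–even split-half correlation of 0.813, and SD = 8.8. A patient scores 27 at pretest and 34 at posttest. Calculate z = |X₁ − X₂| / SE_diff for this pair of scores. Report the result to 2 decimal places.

1.75

r_full = 2·0.813 / (1 + 0.813) ≈ 0.897
SEM = 8.800 · √(1 − 0.897) = 8.800 · √0.103 ≈ 8.800 · 0.321 ≈ 2.826
Standard error of the difference = 2.826·√2 ≈ 3.997
z = 7 / 3.997 ≈ 1.751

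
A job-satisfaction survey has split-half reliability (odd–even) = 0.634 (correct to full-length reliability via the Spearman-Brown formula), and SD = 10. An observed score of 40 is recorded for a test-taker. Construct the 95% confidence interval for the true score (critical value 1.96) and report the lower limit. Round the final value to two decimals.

30.72

r_full = 2·0.634 / (1 + 0.634) ≃ 0.77601
SEM = 10.00000×√(1 − 0.77601) ≃ 4.73276
1.96 × SEM ≃ 9.27621
Lower bound: 40 − 9.27621 = 30.72379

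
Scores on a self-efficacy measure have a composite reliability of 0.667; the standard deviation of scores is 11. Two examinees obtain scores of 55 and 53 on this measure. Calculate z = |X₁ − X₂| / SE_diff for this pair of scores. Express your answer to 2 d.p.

0.22

The standard error of measurement is 11.000·√(1 − 0.667) ≃ 11.000·0.577 ≃ 6.348.
Standard error of the difference = 6.348·√2 ≃ 8.977
z = |55 − 53| / 8.977 = 2 / 8.977 ≃ 0.223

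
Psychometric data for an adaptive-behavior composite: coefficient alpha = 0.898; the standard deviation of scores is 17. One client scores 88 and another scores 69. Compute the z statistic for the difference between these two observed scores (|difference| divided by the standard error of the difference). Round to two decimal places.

2.47

SEM = 17.0000 × √(1 − 0.8980) = 17.0000 × √0.1020 ≈ 17.0000 × 0.3194 ≈ 5.4294
SE_diff = √2 × SEM ≈ 7.6783
z = 19 / 7.6783 ≈ 2.4745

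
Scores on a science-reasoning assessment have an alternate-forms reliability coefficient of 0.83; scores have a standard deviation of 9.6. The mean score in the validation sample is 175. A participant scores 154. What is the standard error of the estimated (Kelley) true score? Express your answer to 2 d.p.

SE_est = 9.6000*√(0.8300*0.1700) ≃ 3.6061

3.61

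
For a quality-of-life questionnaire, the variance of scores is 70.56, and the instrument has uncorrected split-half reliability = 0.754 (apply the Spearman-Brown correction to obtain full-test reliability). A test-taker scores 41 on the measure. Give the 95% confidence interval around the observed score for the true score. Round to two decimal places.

[34.83, 47.17]

SD = √70.56 = 8.400
Spearman-Brown: r = 2(0.754) / (1 + 0.754) = 1.508 / 1.754 ≈ 0.860
SEM = 8.400 · √(1 − 0.860) = 8.400 · √0.140 ≈ 8.400 · 0.375 ≈ 3.146
Margin = 1.96 · 3.146 ≈ 6.166
95% CI: 41 ± 6.166 = [34.834, 47.166]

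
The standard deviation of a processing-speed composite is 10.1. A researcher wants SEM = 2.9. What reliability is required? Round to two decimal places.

r = 1 − (2.90000/10.1)² ≈ 1 − 0.08244 ≈ 0.91756

0.92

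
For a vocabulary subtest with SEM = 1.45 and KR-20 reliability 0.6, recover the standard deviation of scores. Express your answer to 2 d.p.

2.29

SD = 1.45 / √(1 − 0.6) ≃ 2.29265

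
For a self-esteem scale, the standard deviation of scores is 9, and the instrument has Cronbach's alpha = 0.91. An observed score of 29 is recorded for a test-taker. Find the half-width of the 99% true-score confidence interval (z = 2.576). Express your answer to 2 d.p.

SEM = 9.00000×√(1 − 0.91000) ≃ 2.70000
2.576 × SEM ≃ 6.95520

6.96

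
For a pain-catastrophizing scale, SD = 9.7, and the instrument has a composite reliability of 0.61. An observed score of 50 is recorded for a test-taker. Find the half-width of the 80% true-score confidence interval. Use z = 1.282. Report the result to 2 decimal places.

7.77

SEM = 9.7000 * √(1 − 0.6100) = 9.7000 * √0.3900 ≃ 9.7000 * 0.6245 ≃ 6.0576
Half-width = 1.282*6.0576 ≃ 7.7659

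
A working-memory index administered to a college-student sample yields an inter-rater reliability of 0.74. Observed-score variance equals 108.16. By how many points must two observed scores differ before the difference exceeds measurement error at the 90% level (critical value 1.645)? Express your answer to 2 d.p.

12.34

σ = 108.16^(1/2) = 10.4000
SEM = 10.4000×√(1 − 0.7400) ≈ 5.3030
SE_diff = SEM × √2 ≈ 5.3030 × 1.4142 ≈ 7.4995
Smallest detectable difference = 1.645×7.4995 ≈ 12.3368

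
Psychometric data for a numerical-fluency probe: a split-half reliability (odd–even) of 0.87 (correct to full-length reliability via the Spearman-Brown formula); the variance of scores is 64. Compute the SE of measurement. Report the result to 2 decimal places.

2.11

SD = √64 = 8.0000
Full-length reliability (Spearman-Brown) = 2(0.87)/(1+0.87) ≈ 0.9305
SEM = 8.0000*√(1 − 0.9305) ≈ 2.1093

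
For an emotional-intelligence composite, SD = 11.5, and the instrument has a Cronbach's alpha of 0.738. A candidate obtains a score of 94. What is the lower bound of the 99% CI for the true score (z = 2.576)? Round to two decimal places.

78.84

SEM = 11.50000·√(1 − 0.73800) ≈ 5.88638
2.576 · SEM ≈ 15.16332
Lower limit = 94 − 15.16332 ≈ 78.83668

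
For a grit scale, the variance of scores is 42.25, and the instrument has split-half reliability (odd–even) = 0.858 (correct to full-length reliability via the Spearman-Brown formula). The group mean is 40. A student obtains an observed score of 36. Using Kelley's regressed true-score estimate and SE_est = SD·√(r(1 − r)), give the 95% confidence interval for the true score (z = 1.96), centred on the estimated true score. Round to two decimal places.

SD = √42.25 ≈ 6.50000
Spearman-Brown: r = 2(0.858) / (1 + 0.858) = 1.71600 / 1.85800 ≈ 0.92357
T̂ = r·X + (1 − r)·M = 0.92357·36 + 0.07643·40 ≈ 33.24865 + 3.05705 ≈ 36.30571
SE_est = SD · √(r(1 − r)) = 6.50000 · √0.07059 ≈ 6.50000 · 0.26568 ≈ 1.72691
95% CI: 36.30571 ± 3.38475 ≈ (32.92096, 39.69045)

[32.92, 39.69]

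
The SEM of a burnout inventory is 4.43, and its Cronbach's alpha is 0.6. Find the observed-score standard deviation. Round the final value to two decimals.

7.00

σ = SEM·(1 − r)^(−1/2) ≈ 4.43*1.581 ≈ 7.004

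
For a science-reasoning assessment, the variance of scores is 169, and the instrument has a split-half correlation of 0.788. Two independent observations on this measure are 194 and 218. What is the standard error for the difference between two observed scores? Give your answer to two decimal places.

σ = 169^(1/2) = 13.000
Spearman-Brown: r = 2(0.788) / (1 + 0.788) = 1.576 / 1.788 ≈ 0.881
SEM = 13.000 · √(1 − 0.881) = 13.000 · √0.119 ≈ 13.000 · 0.344 ≈ 4.476
SE_diff = SEM · √2 ≈ 4.476 · 1.414 ≈ 6.331

6.33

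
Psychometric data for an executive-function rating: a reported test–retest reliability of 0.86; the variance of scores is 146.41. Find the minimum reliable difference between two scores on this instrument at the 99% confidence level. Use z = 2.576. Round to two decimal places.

16.49

SD = √146.41 ≈ 12.1000
The standard error of measurement is 12.1000*√(1 − 0.8600) ≈ 12.1000*0.3742 ≈ 4.5274.
SE_diff = √2 * SEM ≈ 6.4027
Minimum reliable difference = 2.576 * SE_diff ≈ 2.576 * 6.4027 ≈ 16.4934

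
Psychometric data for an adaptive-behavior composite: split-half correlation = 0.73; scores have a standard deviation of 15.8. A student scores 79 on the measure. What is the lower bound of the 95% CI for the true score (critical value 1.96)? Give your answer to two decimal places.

r_full = 2·0.73 / (1 + 0.73) ≃ 0.84393
SEM = 15.80000 × √(1 − 0.84393) = 15.80000 × √0.15607 ≃ 15.80000 × 0.39506 ≃ 6.24189
1.96 × SEM ≃ 12.23410
Lower limit = 79 − 12.23410 ≃ 66.76590

66.77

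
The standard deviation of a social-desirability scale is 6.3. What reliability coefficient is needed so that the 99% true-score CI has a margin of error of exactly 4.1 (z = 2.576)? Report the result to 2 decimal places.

SEM needed = half-width / z = 4.1/2.576 ≈ 1.59161
r = 1 − (SEM / SD)² = 1 − (1.59161 / 6.3)² ≈ 1 − 0.06383 ≈ 0.93617

0.94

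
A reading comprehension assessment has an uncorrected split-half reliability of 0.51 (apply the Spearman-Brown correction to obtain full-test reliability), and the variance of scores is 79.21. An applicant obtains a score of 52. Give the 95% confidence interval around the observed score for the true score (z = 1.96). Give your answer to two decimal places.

SD = √79.21 ≈ 8.90000
Full-length reliability (Spearman-Brown) = 2(0.51)/(1+0.51) ≈ 0.67550
SEM = 8.90000 · √(1 − 0.67550) = 8.90000 · √0.32450 ≈ 8.90000 · 0.56965 ≈ 5.06990
1.96 · SEM ≈ 9.93701
95% CI: 52 ± 9.93701 = [42.06299, 61.93701]

[42.06, 61.94]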